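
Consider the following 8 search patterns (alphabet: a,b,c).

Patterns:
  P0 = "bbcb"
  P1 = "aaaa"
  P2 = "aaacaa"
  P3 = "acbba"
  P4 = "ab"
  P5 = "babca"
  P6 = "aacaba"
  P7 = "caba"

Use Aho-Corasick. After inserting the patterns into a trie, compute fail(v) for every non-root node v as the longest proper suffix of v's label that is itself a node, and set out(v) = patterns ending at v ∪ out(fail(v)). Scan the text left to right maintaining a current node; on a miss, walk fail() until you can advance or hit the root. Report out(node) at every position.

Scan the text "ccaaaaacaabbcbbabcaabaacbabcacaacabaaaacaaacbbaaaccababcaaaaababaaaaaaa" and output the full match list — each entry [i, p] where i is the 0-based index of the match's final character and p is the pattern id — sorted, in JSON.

Construct AC machine:
Trie (insert patterns):
  n0 'ε': a→5 b→1 c→25
  n1 'b': a→17 b→2
  n2 'bb': c→3
  n3 'bbc': b→4
  n4 'bbcb': ·  ←P0
  n5 'a': a→6 b→16 c→12
  n6 'aa': a→7 c→21
  n7 'aaa': a→8 c→9
  n8 'aaaa': ·  ←P1
  n9 'aaac': a→10
  n10 'aaaca': a→11
  n11 'aaacaa': ·  ←P2
  n12 'ac': b→13
  n13 'acb': b→14
  n14 'acbb': a→15
  n15 'acbba': ·  ←P3
  n16 'ab': ·  ←P4
  n17 'ba': b→18
  n18 'bab': c→19
  n19 'babc': a→20
  n20 'babca': ·  ←P5
  n21 'aac': a→22
  n22 'aaca': b→23
  n23 'aacab': a→24
  n24 'aacaba': ·  ←P6
  n25 'c': a→26
  n26 'ca': b→27
  n27 'cab': a→28
  n28 'caba': ·  ←P7

Failure links (BFS by depth):
  fail(1) 'b': from fail(0)=0 chase 'b': 0 ⇒ 0;  out=∅∪out(0)=∅
  fail(5) 'a': from fail(0)=0 chase 'a': 0 ⇒ 0;  out=∅∪out(0)=∅
  fail(25) 'c': from fail(0)=0 chase 'c': 0 ⇒ 0;  out=∅∪out(0)=∅
  fail(2) 'bb': from fail(1)=0 chase 'b': 0 ⇒ 1;  out=∅∪out(1)=∅
  fail(6) 'aa': from fail(5)=0 chase 'a': 0 ⇒ 5;  out=∅∪out(5)=∅
  fail(12) 'ac': from fail(5)=0 chase 'c': 0 ⇒ 25;  out=∅∪out(25)=∅
  fail(16) 'ab': from fail(5)=0 chase 'b': 0 ⇒ 1;  out={4}∪out(1)={4}
  fail(17) 'ba': from fail(1)=0 chase 'a': 0 ⇒ 5;  out=∅∪out(5)=∅
  fail(26) 'ca': from fail(25)=0 chase 'a': 0 ⇒ 5;  out=∅∪out(5)=∅
  fail(3) 'bbc': from fail(2)=1 chase 'c': 1→0 ⇒ 25;  out=∅∪out(25)=∅
  fail(7) 'aaa': from fail(6)=5 chase 'a': 5 ⇒ 6;  out=∅∪out(6)=∅
  fail(13) 'acb': from fail(12)=25 chase 'b': 25→0 ⇒ 1;  out=∅∪out(1)=∅
  fail(18) 'bab': from fail(17)=5 chase 'b': 5 ⇒ 16;  out=∅∪out(16)={4}
  fail(21) 'aac': from fail(6)=5 chase 'c': 5 ⇒ 12;  out=∅∪out(12)=∅
  fail(27) 'cab': from fail(26)=5 chase 'b': 5 ⇒ 16;  out=∅∪out(16)={4}
  fail(4) 'bbcb': from fail(3)=25 chase 'b': 25→0 ⇒ 1;  out={0}∪out(1)={0}
  fail(8) 'aaaa': from fail(7)=6 chase 'a': 6 ⇒ 7;  out={1}∪out(7)={1}
  fail(9) 'aaac': from fail(7)=6 chase 'c': 6 ⇒ 21;  out=∅∪out(21)=∅
  fail(14) 'acbb': from fail(13)=1 chase 'b': 1 ⇒ 2;  out=∅∪out(2)=∅
  fail(19) 'babc': from fail(18)=16 chase 'c': 16→1→0 ⇒ 25;  out=∅∪out(25)=∅
  fail(22) 'aaca': from fail(21)=12 chase 'a': 12→25 ⇒ 26;  out=∅∪out(26)=∅
  fail(28) 'caba': from fail(27)=16 chase 'a': 16→1 ⇒ 17;  out={7}∪out(17)={7}
  fail(10) 'aaaca': from fail(9)=21 chase 'a': 21 ⇒ 22;  out=∅∪out(22)=∅
  fail(15) 'acbba': from fail(14)=2 chase 'a': 2→1 ⇒ 17;  out={3}∪out(17)={3}
  fail(20) 'babca': from fail(19)=25 chase 'a': 25 ⇒ 26;  out={5}∪out(26)={5}
  fail(23) 'aacab': from fail(22)=26 chase 'b': 26 ⇒ 27;  out=∅∪out(27)={4}
  fail(11) 'aaacaa': from fail(10)=22 chase 'a': 22→26→5 ⇒ 6;  out={2}∪out(6)={2}
  fail(24) 'aacaba': from fail(23)=27 chase 'a': 27 ⇒ 28;  out={6}∪out(28)={6,7}

Text stream:
pos 0 'c': at 25
pos 1 'c': at 25 (fail-walked)
pos 2 'a': at 26
pos 3 'a': at 6 (fail-walked)
pos 4 'a': at 7
pos 5 'a': at 8  ** P1@[2:5]
pos 6 'a': at 8 (fail-walked)  ** P1@[3:6]
pos 7 'c': at 9 (fail-walked)
pos 8 'a': at 10
pos 9 'a': at 11  ** P2@[4:9]
pos 10 'b': at 16 (fail-walked)  ** P4@[9:10]
pos 11 'b': at 2 (fail-walked)
pos 12 'c': at 3
pos 13 'b': at 4  ** P0@[10:13]
pos 14 'b': at 2 (fail-walked)
pos 15 'a': at 17 (fail-walked)
pos 16 'b': at 18  ** P4@[15:16]
pos 17 'c': at 19
pos 18 'a': at 20  ** P5@[14:18]
pos 19 'a': at 6 (fail-walked)
pos 20 'b': at 16 (fail-walked)  ** P4@[19:20]
pos 21 'a': at 17 (fail-walked)
pos 22 'a': at 6 (fail-walked)
pos 23 'c': at 21
pos 24 'b': at 13 (fail-walked)
pos 25 'a': at 17 (fail-walked)
pos 26 'b': at 18  ** P4@[25:26]
pos 27 'c': at 19
pos 28 'a': at 20  ** P5@[24:28]
pos 29 'c': at 12 (fail-walked)
pos 30 'a': at 26 (fail-walked)
pos 31 'a': at 6 (fail-walked)
pos 32 'c': at 21
pos 33 'a': at 22
pos 34 'b': at 23  ** P4@[33:34]
pos 35 'a': at 24  ** P6@[30:35],P7@[32:35]
pos 36 'a': at 6 (fail-walked)
pos 37 'a': at 7
pos 38 'a': at 8  ** P1@[35:38]
pos 39 'c': at 9 (fail-walked)
pos 40 'a': at 10
pos 41 'a': at 11  ** P2@[36:41]
pos 42 'a': at 7 (fail-walked)
pos 43 'c': at 9
pos 44 'b': at 13 (fail-walked)
pos 45 'b': at 14
pos 46 'a': at 15  ** P3@[42:46]
pos 47 'a': at 6 (fail-walked)
pos 48 'a': at 7
pos 49 'c': at 9
pos 50 'c': at 25 (fail-walked)
pos 51 'a': at 26
pos 52 'b': at 27  ** P4@[51:52]
pos 53 'a': at 28  ** P7@[50:53]
pos 54 'b': at 18 (fail-walked)  ** P4@[53:54]
pos 55 'c': at 19
pos 56 'a': at 20  ** P5@[52:56]
pos 57 'a': at 6 (fail-walked)
pos 58 'a': at 7
pos 59 'a': at 8  ** P1@[56:59]
pos 60 'a': at 8 (fail-walked)  ** P1@[57:60]
pos 61 'b': at 16 (fail-walked)  ** P4@[60:61]
pos 62 'a': at 17 (fail-walked)
pos 63 'b': at 18  ** P4@[62:63]
pos 64 'a': at 17 (fail-walked)
pos 65 'a': at 6 (fail-walked)
pos 66 'a': at 7
pos 67 'a': at 8  ** P1@[64:67]
pos 68 'a': at 8 (fail-walked)  ** P1@[65:68]
pos 69 'a': at 8 (fail-walked)  ** P1@[66:69]
pos 70 'a': at 8 (fail-walked)  ** P1@[67:70]

All matches (sorted): [[5,1],[6,1],[9,2],[10,4],[13,0],[16,4],[18,5],[20,4],[26,4],[28,5],[34,4],[35,6],[35,7],[38,1],[41,2],[46,3],[52,4],[53,7],[54,4],[56,5],[59,1],[60,1],[61,4],[63,4],[67,1],[68,1],[69,1],[70,1]]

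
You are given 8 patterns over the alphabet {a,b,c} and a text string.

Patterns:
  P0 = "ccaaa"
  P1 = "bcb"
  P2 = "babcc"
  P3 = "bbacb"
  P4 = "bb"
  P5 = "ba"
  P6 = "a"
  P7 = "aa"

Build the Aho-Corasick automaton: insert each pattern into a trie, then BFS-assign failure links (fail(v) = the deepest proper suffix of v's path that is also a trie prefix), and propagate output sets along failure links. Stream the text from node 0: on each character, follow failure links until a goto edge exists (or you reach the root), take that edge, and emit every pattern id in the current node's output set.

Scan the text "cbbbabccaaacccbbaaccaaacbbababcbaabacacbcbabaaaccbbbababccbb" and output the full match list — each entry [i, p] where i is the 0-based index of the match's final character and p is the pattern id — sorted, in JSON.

Build automaton:
Trie (insert patterns):
  n0 'ε': a→17 b→6 c→1
  n1 'c': c→2
  n2 'cc': a→3
  n3 'cca': a→4
  n4 'ccaa': a→5
  n5 'ccaaa': ·  [P0 ends]
  n6 'b': a→9 b→13 c→7
  n7 'bc': b→8
  n8 'bcb': ·  [P1 ends]
  n9 'ba': b→10  [P5 ends]
  n10 'bab': c→11
  n11 'babc': c→12
  n12 'babcc': ·  [P2 ends]
  n13 'bb': a→14  [P4 ends]
  n14 'bba': c→15
  n15 'bbac': b→16
  n16 'bbacb': ·  [P3 ends]
  n17 'a': a→18  [P6 ends]
  n18 'aa': ·  [P7 ends]

BFS fail/out derivation:
  n1('c'): parent n0 fail=0; on 'c' 0 → fail=0;  out ∅∪∅=∅
  n6('b'): parent n0 fail=0; on 'b' 0 → fail=0;  out ∅∪∅=∅
  n17('a'): parent n0 fail=0; on 'a' 0 → fail=0;  out {6}∪∅={6}
  n2('cc'): parent n1 fail=0; on 'c' 0 → fail=1;  out ∅∪∅=∅
  n7('bc'): parent n6 fail=0; on 'c' 0 → fail=1;  out ∅∪∅=∅
  n9('ba'): parent n6 fail=0; on 'a' 0 → fail=17;  out {5}∪{6}={5,6}
  n13('bb'): parent n6 fail=0; on 'b' 0 → fail=6;  out {4}∪∅={4}
  n18('aa'): parent n17 fail=0; on 'a' 0 → fail=17;  out {7}∪{6}={6,7}
  n3('cca'): parent n2 fail=1; on 'a' 1→0 → fail=17;  out ∅∪{6}={6}
  n8('bcb'): parent n7 fail=1; on 'b' 1→0 → fail=6;  out {1}∪∅={1}
  n10('bab'): parent n9 fail=17; on 'b' 17→0 → fail=6;  out ∅∪∅=∅
  n14('bba'): parent n13 fail=6; on 'a' 6 → fail=9;  out ∅∪{5,6}={5,6}
  n4('ccaa'): parent n3 fail=17; on 'a' 17 → fail=18;  out ∅∪{6,7}={6,7}
  n11('babc'): parent n10 fail=6; on 'c' 6 → fail=7;  out ∅∪∅=∅
  n15('bbac'): parent n14 fail=9; on 'c' 9→17→0 → fail=1;  out ∅∪∅=∅
  n5('ccaaa'): parent n4 fail=18; on 'a' 18→17 → fail=18;  out {0}∪{6,7}={0,6,7}
  n12('babcc'): parent n11 fail=7; on 'c' 7→1 → fail=2;  out {2}∪∅={2}
  n16('bbacb'): parent n15 fail=1; on 'b' 1→0 → fail=6;  out {3}∪∅={3}

Text stream:
i=0 'c': node 0→1
i=1 'b': node 1→6 ·f
i=2 'b': node 6→13  ** P4@[1:2]
i=3 'b': node 13→13 ·f  ** P4@[2:3]
i=4 'a': node 13→14  ** P5@[3:4],P6@[4:4]
i=5 'b': node 14→10 ·f
i=6 'c': node 10→11
i=7 'c': node 11→12  ** P2@[3:7]
i=8 'a': node 12→3 ·f  ** P6@[8:8]
i=9 'a': node 3→4  ** P6@[9:9],P7@[8:9]
i=10 'a': node 4→5  ** P0@[6:10],P6@[10:10],P7@[9:10]
i=11 'c': node 5→1 ·f
i=12 'c': node 1→2
i=13 'c': node 2→2 ·f
i=14 'b': node 2→6 ·f
i=15 'b': node 6→13  ** P4@[14:15]
i=16 'a': node 13→14  ** P5@[15:16],P6@[16:16]
i=17 'a': node 14→18 ·f  ** P6@[17:17],P7@[16:17]
i=18 'c': node 18→1 ·f
i=19 'c': node 1→2
i=20 'a': node 2→3  ** P6@[20:20]
i=21 'a': node 3→4  ** P6@[21:21],P7@[20:21]
i=22 'a': node 4→5  ** P0@[18:22],P6@[22:22],P7@[21:22]
i=23 'c': node 5→1 ·f
i=24 'b': node 1→6 ·f
i=25 'b': node 6→13  ** P4@[24:25]
i=26 'a': node 13→14  ** P5@[25:26],P6@[26:26]
i=27 'b': node 14→10 ·f
i=28 'a': node 10→9 ·f  ** P5@[27:28],P6@[28:28]
i=29 'b': node 9→10
i=30 'c': node 10→11
i=31 'b': node 11→8 ·f  ** P1@[29:31]
i=32 'a': node 8→9 ·f  ** P5@[31:32],P6@[32:32]
i=33 'a': node 9→18 ·f  ** P6@[33:33],P7@[32:33]
i=34 'b': node 18→6 ·f
i=35 'a': node 6→9  ** P5@[34:35],P6@[35:35]
i=36 'c': node 9→1 ·f
i=37 'a': node 1→17 ·f  ** P6@[37:37]
i=38 'c': node 17→1 ·f
i=39 'b': node 1→6 ·f
i=40 'c': node 6→7
i=41 'b': node 7→8  ** P1@[39:41]
i=42 'a': node 8→9 ·f  ** P5@[41:42],P6@[42:42]
i=43 'b': node 9→10
i=44 'a': node 10→9 ·f  ** P5@[43:44],P6@[44:44]
i=45 'a': node 9→18 ·f  ** P6@[45:45],P7@[44:45]
i=46 'a': node 18→18 ·f  ** P6@[46:46],P7@[45:46]
i=47 'c': node 18→1 ·f
i=48 'c': node 1→2
i=49 'b': node 2→6 ·f
i=50 'b': node 6→13  ** P4@[49:50]
i=51 'b': node 13→13 ·f  ** P4@[50:51]
i=52 'a': node 13→14  ** P5@[51:52],P6@[52:52]
i=53 'b': node 14→10 ·f
i=54 'a': node 10→9 ·f  ** P5@[53:54],P6@[54:54]
i=55 'b': node 9→10
i=56 'c': node 10→11
i=57 'c': node 11→12  ** P2@[53:57]
i=58 'b': node 12→6 ·f
i=59 'b': node 6→13  ** P4@[58:59]

Result: [[2,4],[3,4],[4,5],[4,6],[7,2],[8,6],[9,6],[9,7],[10,0],[10,6],[10,7],[15,4],[16,5],[16,6],[17,6],[17,7],[20,6],[21,6],[21,7],[22,0],[22,6],[22,7],[25,4],[26,5],[26,6],[28,5],[28,6],[31,1],[32,5],[32,6],[33,6],[33,7],[35,5],[35,6],[37,6],[41,1],[42,5],[42,6],[44,5],[44,6],[45,6],[45,7],[46,6],[46,7],[50,4],[51,4],[52,5],[52,6],[54,5],[54,6],[57,2],[59,4]]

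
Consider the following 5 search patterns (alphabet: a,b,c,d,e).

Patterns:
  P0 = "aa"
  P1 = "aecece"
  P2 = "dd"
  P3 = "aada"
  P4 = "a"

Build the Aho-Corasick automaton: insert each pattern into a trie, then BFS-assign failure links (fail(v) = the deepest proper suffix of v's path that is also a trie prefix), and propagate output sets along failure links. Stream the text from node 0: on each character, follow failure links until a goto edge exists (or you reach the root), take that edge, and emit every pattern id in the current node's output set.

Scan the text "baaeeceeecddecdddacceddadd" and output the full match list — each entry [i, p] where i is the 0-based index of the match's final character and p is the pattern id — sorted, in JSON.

Build:
Trie nodes:
  n0 'ε': a→1 d→8
  n1 'a': a→2 e→3  [P4 ends]
  n2 'aa': d→10  [P0 ends]
  n3 'ae': c→4
  n4 'aec': e→5
  n5 'aece': c→6
  n6 'aecec': e→7
  n7 'aecece': ·  [P1 ends]
  n8 'd': d→9
  n9 'dd': ·  [P2 ends]
  n10 'aad': a→11
  n11 'aada': ·  [P3 ends]

Failure links (BFS by depth):
  fail(1) 'a': from fail(0)=0 chase 'a': 0 ⇒ 0;  out={4}∪out(0)={4}
  fail(8) 'd': from fail(0)=0 chase 'd': 0 ⇒ 0;  out=∅∪out(0)=∅
  fail(2) 'aa': from fail(1)=0 chase 'a': 0 ⇒ 1;  out={0}∪out(1)={0,4}
  fail(3) 'ae': from fail(1)=0 chase 'e': 0 ⇒ 0;  out=∅∪out(0)=∅
  fail(9) 'dd': from fail(8)=0 chase 'd': 0 ⇒ 8;  out={2}∪out(8)={2}
  fail(4) 'aec': from fail(3)=0 chase 'c': 0 ⇒ 0;  out=∅∪out(0)=∅
  fail(10) 'aad': from fail(2)=1 chase 'd': 1→0 ⇒ 8;  out=∅∪out(8)=∅
  fail(5) 'aece': from fail(4)=0 chase 'e': 0 ⇒ 0;  out=∅∪out(0)=∅
  fail(11) 'aada': from fail(10)=8 chase 'a': 8→0 ⇒ 1;  out={3}∪out(1)={3,4}
  fail(6) 'aecec': from fail(5)=0 chase 'c': 0 ⇒ 0;  out=∅∪out(0)=∅
  fail(7) 'aecece': from fail(6)=0 chase 'e': 0 ⇒ 0;  out={1}∪out(0)={1}

Scan:
pos 0 'b': at 0
pos 1 'a': at 1  emit P4@[1:1]
pos 2 'a': at 2  emit P0@[1:2],P4@[2:2]
pos 3 'e': at 3 ·f
pos 4 'e': at 0 ·f
pos 5 'c': at 0
pos 6 'e': at 0
pos 7 'e': at 0
pos 8 'e': at 0
pos 9 'c': at 0
pos 10 'd': at 8
pos 11 'd': at 9  emit P2@[10:11]
pos 12 'e': at 0 ·f
pos 13 'c': at 0
pos 14 'd': at 8
pos 15 'd': at 9  emit P2@[14:15]
pos 16 'd': at 9 ·f  emit P2@[15:16]
pos 17 'a': at 1 ·f  emit P4@[17:17]
pos 18 'c': at 0 ·f
pos 19 'c': at 0
pos 20 'e': at 0
pos 21 'd': at 8
pos 22 'd': at 9  emit P2@[21:22]
pos 23 'a': at 1 ·f  emit P4@[23:23]
pos 24 'd': at 8 ·f
pos 25 'd': at 9  emit P2@[24:25]

Matches: [[1,4],[2,0],[2,4],[11,2],[15,2],[16,2],[17,4],[22,2],[23,4],[25,2]]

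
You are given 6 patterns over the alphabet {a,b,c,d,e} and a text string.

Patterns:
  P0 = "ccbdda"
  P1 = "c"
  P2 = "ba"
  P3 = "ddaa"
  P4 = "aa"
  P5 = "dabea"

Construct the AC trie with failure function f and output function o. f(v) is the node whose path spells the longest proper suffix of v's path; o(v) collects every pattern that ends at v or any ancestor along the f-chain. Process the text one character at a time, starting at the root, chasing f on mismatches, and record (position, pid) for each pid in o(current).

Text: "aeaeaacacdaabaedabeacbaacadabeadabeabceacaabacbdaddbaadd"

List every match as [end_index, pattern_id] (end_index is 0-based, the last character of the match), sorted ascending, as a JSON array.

Build:
Trie nodes:
  n0 'ε': a→13 b→7 c→1 d→9
  n1 'c': c→2  [P1 ends]
  n2 'cc': b→3
  n3 'ccb': d→4
  n4 'ccbd': d→5
  n5 'ccbdd': a→6
  n6 'ccbdda': ·  [P0 ends]
  n7 'b': a→8
  n8 'ba': ·  [P2 ends]
  n9 'd': a→15 d→10
  n10 'dd': a→11
  n11 'dda': a→12
  n12 'ddaa': ·  [P3 ends]
  n13 'a': a→14
  n14 'aa': ·  [P4 ends]
  n15 'da': b→16
  n16 'dab': e→17
  n17 'dabe': a→18
  n18 'dabea': ·  [P5 ends]

Failure links (BFS by depth):
  fail(1) 'c': from fail(0)=0 chase 'c': 0 ⇒ 0;  out={1}∪out(0)={1}
  fail(7) 'b': from fail(0)=0 chase 'b': 0 ⇒ 0;  out=∅∪out(0)=∅
  fail(9) 'd': from fail(0)=0 chase 'd': 0 ⇒ 0;  out=∅∪out(0)=∅
  fail(13) 'a': from fail(0)=0 chase 'a': 0 ⇒ 0;  out=∅∪out(0)=∅
  fail(2) 'cc': from fail(1)=0 chase 'c': 0 ⇒ 1;  out=∅∪out(1)={1}
  fail(8) 'ba': from fail(7)=0 chase 'a': 0 ⇒ 13;  out={2}∪out(13)={2}
  fail(10) 'dd': from fail(9)=0 chase 'd': 0 ⇒ 9;  out=∅∪out(9)=∅
  fail(14) 'aa': from fail(13)=0 chase 'a': 0 ⇒ 13;  out={4}∪out(13)={4}
  fail(15) 'da': from fail(9)=0 chase 'a': 0 ⇒ 13;  out=∅∪out(13)=∅
  fail(3) 'ccb': from fail(2)=1 chase 'b': 1→0 ⇒ 7;  out=∅∪out(7)=∅
  fail(11) 'dda': from fail(10)=9 chase 'a': 9 ⇒ 15;  out=∅∪out(15)=∅
  fail(16) 'dab': from fail(15)=13 chase 'b': 13→0 ⇒ 7;  out=∅∪out(7)=∅
  fail(4) 'ccbd': from fail(3)=7 chase 'd': 7→0 ⇒ 9;  out=∅∪out(9)=∅
  fail(12) 'ddaa': from fail(11)=15 chase 'a': 15→13 ⇒ 14;  out={3}∪out(14)={3,4}
  fail(17) 'dabe': from fail(16)=7 chase 'e': 7→0 ⇒ 0;  out=∅∪out(0)=∅
  fail(5) 'ccbdd': from fail(4)=9 chase 'd': 9 ⇒ 10;  out=∅∪out(10)=∅
  fail(18) 'dabea': from fail(17)=0 chase 'a': 0 ⇒ 13;  out={5}∪out(13)={5}
  fail(6) 'ccbdda': from fail(5)=10 chase 'a': 10 ⇒ 11;  out={0}∪out(11)={0}

Text stream:
pos 0 'a': at 13
pos 1 'e': at 0 ·f
pos 2 'a': at 13
pos 3 'e': at 0 ·f
pos 4 'a': at 13
pos 5 'a': at 14  ** P4@[4:5]
pos 6 'c': at 1 ·f  ** P1@[6:6]
pos 7 'a': at 13 ·f
pos 8 'c': at 1 ·f  ** P1@[8:8]
pos 9 'd': at 9 ·f
pos 10 'a': at 15
pos 11 'a': at 14 ·f  ** P4@[10:11]
pos 12 'b': at 7 ·f
pos 13 'a': at 8  ** P2@[12:13]
pos 14 'e': at 0 ·f
pos 15 'd': at 9
pos 16 'a': at 15
pos 17 'b': at 16
pos 18 'e': at 17
pos 19 'a': at 18  ** P5@[15:19]
pos 20 'c': at 1 ·f  ** P1@[20:20]
pos 21 'b': at 7 ·f
pos 22 'a': at 8  ** P2@[21:22]
pos 23 'a': at 14 ·f  ** P4@[22:23]
pos 24 'c': at 1 ·f  ** P1@[24:24]
pos 25 'a': at 13 ·f
pos 26 'd': at 9 ·f
pos 27 'a': at 15
pos 28 'b': at 16
pos 29 'e': at 17
pos 30 'a': at 18  ** P5@[26:30]
pos 31 'd': at 9 ·f
pos 32 'a': at 15
pos 33 'b': at 16
pos 34 'e': at 17
pos 35 'a': at 18  ** P5@[31:35]
pos 36 'b': at 7 ·f
pos 37 'c': at 1 ·f  ** P1@[37:37]
pos 38 'e': at 0 ·f
pos 39 'a': at 13
pos 40 'c': at 1 ·f  ** P1@[40:40]
pos 41 'a': at 13 ·f
pos 42 'a': at 14  ** P4@[41:42]
pos 43 'b': at 7 ·f
pos 44 'a': at 8  ** P2@[43:44]
pos 45 'c': at 1 ·f  ** P1@[45:45]
pos 46 'b': at 7 ·f
pos 47 'd': at 9 ·f
pos 48 'a': at 15
pos 49 'd': at 9 ·f
pos 50 'd': at 10
pos 51 'b': at 7 ·f
pos 52 'a': at 8  ** P2@[51:52]
pos 53 'a': at 14 ·f  ** P4@[52:53]
pos 54 'd': at 9 ·f
pos 55 'd': at 10

Matches: [[5,4],[6,1],[8,1],[11,4],[13,2],[19,5],[20,1],[22,2],[23,4],[24,1],[30,5],[35,5],[37,1],[40,1],[42,4],[44,2],[45,1],[52,2],[53,4]]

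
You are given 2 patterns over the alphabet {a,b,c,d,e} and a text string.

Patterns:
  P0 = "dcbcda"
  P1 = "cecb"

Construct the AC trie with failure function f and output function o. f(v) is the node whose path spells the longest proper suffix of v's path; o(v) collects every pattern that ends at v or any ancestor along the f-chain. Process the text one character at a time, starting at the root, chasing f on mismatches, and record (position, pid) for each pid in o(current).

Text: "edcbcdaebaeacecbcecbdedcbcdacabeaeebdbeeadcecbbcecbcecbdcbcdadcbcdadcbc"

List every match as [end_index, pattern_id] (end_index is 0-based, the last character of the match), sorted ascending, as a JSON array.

Build automaton:
Trie (insert patterns):
  n0 'ε': c→7 d→1
  n1 'd': c→2
  n2 'dc': b→3
  n3 'dcb': c→4
  n4 'dcbc': d→5
  n5 'dcbcd': a→6
  n6 'dcbcda': ·  [P0 ends]
  n7 'c': e→8
  n8 'ce': c→9
  n9 'cec': b→10
  n10 'cecb': ·  [P1 ends]

BFS fail/out derivation:
  n1('d'): parent n0 fail=0; on 'd' 0 → fail=0;  out ∅∪∅=∅
  n7('c'): parent n0 fail=0; on 'c' 0 → fail=0;  out ∅∪∅=∅
  n2('dc'): parent n1 fail=0; on 'c' 0 → fail=7;  out ∅∪∅=∅
  n8('ce'): parent n7 fail=0; on 'e' 0 → fail=0;  out ∅∪∅=∅
  n3('dcb'): parent n2 fail=7; on 'b' 7→0 → fail=0;  out ∅∪∅=∅
  n9('cec'): parent n8 fail=0; on 'c' 0 → fail=7;  out ∅∪∅=∅
  n4('dcbc'): parent n3 fail=0; on 'c' 0 → fail=7;  out ∅∪∅=∅
  n10('cecb'): parent n9 fail=7; on 'b' 7→0 → fail=0;  out {1}∪∅={1}
  n5('dcbcd'): parent n4 fail=7; on 'd' 7→0 → fail=1;  out ∅∪∅=∅
  n6('dcbcda'): parent n5 fail=1; on 'a' 1→0 → fail=0;  out {0}∪∅={0}

Text stream:
i=0 'e': node 0→0
i=1 'd': node 0→1
i=2 'c': node 1→2
i=3 'b': node 2→3
i=4 'c': node 3→4
i=5 'd': node 4→5
i=6 'a': node 5→6  ** P0@[1:6]
i=7 'e': node 6→0 (fail-walked)
i=8 'b': node 0→0
i=9 'a': node 0→0
i=10 'e': node 0→0
i=11 'a': node 0→0
i=12 'c': node 0→7
i=13 'e': node 7→8
i=14 'c': node 8→9
i=15 'b': node 9→10  ** P1@[12:15]
i=16 'c': node 10→7 (fail-walked)
i=17 'e': node 7→8
i=18 'c': node 8→9
i=19 'b': node 9→10  ** P1@[16:19]
i=20 'd': node 10→1 (fail-walked)
i=21 'e': node 1→0 (fail-walked)
i=22 'd': node 0→1
i=23 'c': node 1→2
i=24 'b': node 2→3
i=25 'c': node 3→4
i=26 'd': node 4→5
i=27 'a': node 5→6  ** P0@[22:27]
i=28 'c': node 6→7 (fail-walked)
i=29 'a': node 7→0 (fail-walked)
i=30 'b': node 0→0
i=31 'e': node 0→0
i=32 'a': node 0→0
i=33 'e': node 0→0
i=34 'e': node 0→0
i=35 'b': node 0→0
i=36 'd': node 0→1
i=37 'b': node 1→0 (fail-walked)
i=38 'e': node 0→0
i=39 'e': node 0→0
i=40 'a': node 0→0
i=41 'd': node 0→1
i=42 'c': node 1→2
i=43 'e': node 2→8 (fail-walked)
i=44 'c': node 8→9
i=45 'b': node 9→10  ** P1@[42:45]
i=46 'b': node 10→0 (fail-walked)
i=47 'c': node 0→7
i=48 'e': node 7→8
i=49 'c': node 8→9
i=50 'b': node 9→10  ** P1@[47:50]
i=51 'c': node 10→7 (fail-walked)
i=52 'e': node 7→8
i=53 'c': node 8→9
i=54 'b': node 9→10  ** P1@[51:54]
i=55 'd': node 10→1 (fail-walked)
i=56 'c': node 1→2
i=57 'b': node 2→3
i=58 'c': node 3→4
i=59 'd': node 4→5
i=60 'a': node 5→6  ** P0@[55:60]
i=61 'd': node 6→1 (fail-walked)
i=62 'c': node 1→2
i=63 'b': node 2→3
i=64 'c': node 3→4
i=65 'd': node 4→5
i=66 'a': node 5→6  ** P0@[61:66]
i=67 'd': node 6→1 (fail-walked)
i=68 'c': node 1→2
i=69 'b': node 2→3
i=70 'c': node 3→4

All matches (sorted): [[6,0],[15,1],[19,1],[27,0],[45,1],[50,1],[54,1],[60,0],[66,0]]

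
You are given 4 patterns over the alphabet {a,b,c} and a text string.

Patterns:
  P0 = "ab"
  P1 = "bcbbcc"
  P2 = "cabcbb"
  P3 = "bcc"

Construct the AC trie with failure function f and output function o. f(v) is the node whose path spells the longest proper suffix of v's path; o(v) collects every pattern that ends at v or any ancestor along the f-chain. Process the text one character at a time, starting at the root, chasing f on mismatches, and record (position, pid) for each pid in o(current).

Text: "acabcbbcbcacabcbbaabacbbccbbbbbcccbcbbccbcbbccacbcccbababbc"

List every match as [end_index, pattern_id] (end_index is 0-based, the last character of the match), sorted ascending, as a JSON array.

Build automaton:
Trie (insert patterns):
  0='ε' goto a→1 b→3 c→9
  1='a' goto b→2
  2='ab' goto ·  ←P0
  3='b' goto c→4
  4='bc' goto b→5 c→15
  5='bcb' goto b→6
  6='bcbb' goto c→7
  7='bcbbc' goto c→8
  8='bcbbcc' goto ·  ←P1
  9='c' goto a→10
  10='ca' goto b→11
  11='cab' goto c→12
  12='cabc' goto b→13
  13='cabcb' goto b→14
  14='cabcbb' goto ·  ←P2
  15='bcc' goto ·  ←P3

Failure links (BFS by depth):
  n1('a'): parent n0 fail=0; on 'a' 0 → fail=0;  out ∅∪∅=∅
  n3('b'): parent n0 fail=0; on 'b' 0 → fail=0;  out ∅∪∅=∅
  n9('c'): parent n0 fail=0; on 'c' 0 → fail=0;  out ∅∪∅=∅
  n2('ab'): parent n1 fail=0; on 'b' 0 → fail=3;  out {0}∪∅={0}
  n4('bc'): parent n3 fail=0; on 'c' 0 → fail=9;  out ∅∪∅=∅
  n10('ca'): parent n9 fail=0; on 'a' 0 → fail=1;  out ∅∪∅=∅
  n5('bcb'): parent n4 fail=9; on 'b' 9→0 → fail=3;  out ∅∪∅=∅
  n11('cab'): parent n10 fail=1; on 'b' 1 → fail=2;  out ∅∪{0}={0}
  n15('bcc'): parent n4 fail=9; on 'c' 9→0 → fail=9;  out {3}∪∅={3}
  n6('bcbb'): parent n5 fail=3; on 'b' 3→0 → fail=3;  out ∅∪∅=∅
  n12('cabc'): parent n11 fail=2; on 'c' 2→3 → fail=4;  out ∅∪∅=∅
  n7('bcbbc'): parent n6 fail=3; on 'c' 3 → fail=4;  out ∅∪∅=∅
  n13('cabcb'): parent n12 fail=4; on 'b' 4 → fail=5;  out ∅∪∅=∅
  n8('bcbbcc'): parent n7 fail=4; on 'c' 4 → fail=15;  out {1}∪{3}={1,3}
  n14('cabcbb'): parent n13 fail=5; on 'b' 5 → fail=6;  out {2}∪∅={2}

Run:
[0] read 'a'  n0⇒n1
[1] read 'c'  n1⇒n9 ·f
[2] read 'a'  n9⇒n10
[3] read 'b'  n10⇒n11  emit P0@[2:3]
[4] read 'c'  n11⇒n12
[5] read 'b'  n12⇒n13
[6] read 'b'  n13⇒n14  emit P2@[1:6]
[7] read 'c'  n14⇒n7 ·f
[8] read 'b'  n7⇒n5 ·f
[9] read 'c'  n5⇒n4 ·f
[10] read 'a'  n4⇒n10 ·f
[11] read 'c'  n10⇒n9 ·f
[12] read 'a'  n9⇒n10
[13] read 'b'  n10⇒n11  emit P0@[12:13]
[14] read 'c'  n11⇒n12
[15] read 'b'  n12⇒n13
[16] read 'b'  n13⇒n14  emit P2@[11:16]
[17] read 'a'  n14⇒n1 ·f
[18] read 'a'  n1⇒n1 ·f
[19] read 'b'  n1⇒n2  emit P0@[18:19]
[20] read 'a'  n2⇒n1 ·f
[21] read 'c'  n1⇒n9 ·f
[22] read 'b'  n9⇒n3 ·f
[23] read 'b'  n3⇒n3 ·f
[24] read 'c'  n3⇒n4
[25] read 'c'  n4⇒n15  emit P3@[23:25]
[26] read 'b'  n15⇒n3 ·f
[27] read 'b'  n3⇒n3 ·f
[28] read 'b'  n3⇒n3 ·f
[29] read 'b'  n3⇒n3 ·f
[30] read 'b'  n3⇒n3 ·f
[31] read 'c'  n3⇒n4
[32] read 'c'  n4⇒n15  emit P3@[30:32]
[33] read 'c'  n15⇒n9 ·f
[34] read 'b'  n9⇒n3 ·f
[35] read 'c'  n3⇒n4
[36] read 'b'  n4⇒n5
[37] read 'b'  n5⇒n6
[38] read 'c'  n6⇒n7
[39] read 'c'  n7⇒n8  emit P1@[34:39],P3@[37:39]
[40] read 'b'  n8⇒n3 ·f
[41] read 'c'  n3⇒n4
[42] read 'b'  n4⇒n5
[43] read 'b'  n5⇒n6
[44] read 'c'  n6⇒n7
[45] read 'c'  n7⇒n8  emit P1@[40:45],P3@[43:45]
[46] read 'a'  n8⇒n10 ·f
[47] read 'c'  n10⇒n9 ·f
[48] read 'b'  n9⇒n3 ·f
[49] read 'c'  n3⇒n4
[50] read 'c'  n4⇒n15  emit P3@[48:50]
[51] read 'c'  n15⇒n9 ·f
[52] read 'b'  n9⇒n3 ·f
[53] read 'a'  n3⇒n1 ·f
[54] read 'b'  n1⇒n2  emit P0@[53:54]
[55] read 'a'  n2⇒n1 ·f
[56] read 'b'  n1⇒n2  emit P0@[55:56]
[57] read 'b'  n2⇒n3 ·f
[58] read 'c'  n3⇒n4

Matches: [[3,0],[6,2],[13,0],[16,2],[19,0],[25,3],[32,3],[39,1],[39,3],[45,1],[45,3],[50,3],[54,0],[56,0]]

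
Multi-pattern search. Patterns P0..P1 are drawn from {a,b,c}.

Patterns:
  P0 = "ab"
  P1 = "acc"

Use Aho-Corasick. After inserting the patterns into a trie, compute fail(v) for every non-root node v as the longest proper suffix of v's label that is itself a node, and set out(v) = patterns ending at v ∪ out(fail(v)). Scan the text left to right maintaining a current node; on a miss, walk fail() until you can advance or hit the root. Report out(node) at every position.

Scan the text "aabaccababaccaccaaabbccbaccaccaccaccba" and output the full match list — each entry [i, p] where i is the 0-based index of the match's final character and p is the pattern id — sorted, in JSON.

Construct AC machine:
Trie nodes:
  0='ε' goto a→1
  1='a' goto b→2 c→3
  2='ab' goto ·  [P0 ends]
  3='ac' goto c→4
  4='acc' goto ·  [P1 ends]

BFS fail/out derivation:
  fail(1) 'a': from fail(0)=0 chase 'a': 0 ⇒ 0;  out=∅∪out(0)=∅
  fail(2) 'ab': from fail(1)=0 chase 'b': 0 ⇒ 0;  out={0}∪out(0)={0}
  fail(3) 'ac': from fail(1)=0 chase 'c': 0 ⇒ 0;  out=∅∪out(0)=∅
  fail(4) 'acc': from fail(3)=0 chase 'c': 0 ⇒ 0;  out={1}∪out(0)={1}

Run:
pos 0 'a': at 1
pos 1 'a': at 1 (fail-walked)
pos 2 'b': at 2  → match P0@[1:2]
pos 3 'a': at 1 (fail-walked)
pos 4 'c': at 3
pos 5 'c': at 4  → match P1@[3:5]
pos 6 'a': at 1 (fail-walked)
pos 7 'b': at 2  → match P0@[6:7]
pos 8 'a': at 1 (fail-walked)
pos 9 'b': at 2  → match P0@[8:9]
pos 10 'a': at 1 (fail-walked)
pos 11 'c': at 3
pos 12 'c': at 4  → match P1@[10:12]
pos 13 'a': at 1 (fail-walked)
pos 14 'c': at 3
pos 15 'c': at 4  → match P1@[13:15]
pos 16 'a': at 1 (fail-walked)
pos 17 'a': at 1 (fail-walked)
pos 18 'a': at 1 (fail-walked)
pos 19 'b': at 2  → match P0@[18:19]
pos 20 'b': at 0 (fail-walked)
pos 21 'c': at 0
pos 22 'c': at 0
pos 23 'b': at 0
pos 24 'a': at 1
pos 25 'c': at 3
pos 26 'c': at 4  → match P1@[24:26]
pos 27 'a': at 1 (fail-walked)
pos 28 'c': at 3
pos 29 'c': at 4  → match P1@[27:29]
pos 30 'a': at 1 (fail-walked)
pos 31 'c': at 3
pos 32 'c': at 4  → match P1@[30:32]
pos 33 'a': at 1 (fail-walked)
pos 34 'c': at 3
pos 35 'c': at 4  → match P1@[33:35]
pos 36 'b': at 0 (fail-walked)
pos 37 'a': at 1

All matches (sorted): [[2,0],[5,1],[7,0],[9,0],[12,1],[15,1],[19,0],[26,1],[29,1],[32,1],[35,1]]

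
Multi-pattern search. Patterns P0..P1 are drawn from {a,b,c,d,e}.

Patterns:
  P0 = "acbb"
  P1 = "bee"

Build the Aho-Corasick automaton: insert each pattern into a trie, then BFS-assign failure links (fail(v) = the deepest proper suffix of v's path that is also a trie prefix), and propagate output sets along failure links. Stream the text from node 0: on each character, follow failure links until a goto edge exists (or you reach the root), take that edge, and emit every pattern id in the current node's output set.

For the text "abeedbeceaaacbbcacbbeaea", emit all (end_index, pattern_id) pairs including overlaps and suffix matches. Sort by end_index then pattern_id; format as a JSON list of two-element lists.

Build:
Trie nodes:
  n0 'ε': a→1 b→5
  n1 'a': c→2
  n2 'ac': b→3
  n3 'acb': b→4
  n4 'acbb': ·  [P0 ends]
  n5 'b': e→6
  n6 'be': e→7
  n7 'bee': ·  [P1 ends]

Failure links (BFS by depth):
  fail(1) 'a': from fail(0)=0 chase 'a': 0 ⇒ 0;  out=∅∪out(0)=∅
  fail(5) 'b': from fail(0)=0 chase 'b': 0 ⇒ 0;  out=∅∪out(0)=∅
  fail(2) 'ac': from fail(1)=0 chase 'c': 0 ⇒ 0;  out=∅∪out(0)=∅
  fail(6) 'be': from fail(5)=0 chase 'e': 0 ⇒ 0;  out=∅∪out(0)=∅
  fail(3) 'acb': from fail(2)=0 chase 'b': 0 ⇒ 5;  out=∅∪out(5)=∅
  fail(7) 'bee': from fail(6)=0 chase 'e': 0 ⇒ 0;  out={1}∪out(0)={1}
  fail(4) 'acbb': from fail(3)=5 chase 'b': 5→0 ⇒ 5;  out={0}∪out(5)={0}

Scan:
pos 0 'a': at 1
pos 1 'b': at 5 (fail-walked)
pos 2 'e': at 6
pos 3 'e': at 7  emit P1@[1:3]
pos 4 'd': at 0 (fail-walked)
pos 5 'b': at 5
pos 6 'e': at 6
pos 7 'c': at 0 (fail-walked)
pos 8 'e': at 0
pos 9 'a': at 1
pos 10 'a': at 1 (fail-walked)
pos 11 'a': at 1 (fail-walked)
pos 12 'c': at 2
pos 13 'b': at 3
pos 14 'b': at 4  emit P0@[11:14]
pos 15 'c': at 0 (fail-walked)
pos 16 'a': at 1
pos 17 'c': at 2
pos 18 'b': at 3
pos 19 'b': at 4  emit P0@[16:19]
pos 20 'e': at 6 (fail-walked)
pos 21 'a': at 1 (fail-walked)
pos 22 'e': at 0 (fail-walked)
pos 23 'a': at 1

Result: [[3,1],[14,0],[19,0]]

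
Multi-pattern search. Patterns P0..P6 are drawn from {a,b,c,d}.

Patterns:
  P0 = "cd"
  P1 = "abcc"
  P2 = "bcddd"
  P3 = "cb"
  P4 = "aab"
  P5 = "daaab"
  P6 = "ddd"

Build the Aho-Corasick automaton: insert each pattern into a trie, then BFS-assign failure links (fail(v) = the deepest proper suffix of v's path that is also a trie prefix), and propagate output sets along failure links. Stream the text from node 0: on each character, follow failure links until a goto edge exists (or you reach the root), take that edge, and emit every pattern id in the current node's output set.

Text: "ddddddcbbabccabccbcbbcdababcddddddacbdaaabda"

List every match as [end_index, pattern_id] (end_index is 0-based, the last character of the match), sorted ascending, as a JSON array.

Construct AC machine:
Trie (insert patterns):
  n0 'ε': a→3 b→7 c→1 d→15
  n1 'c': b→12 d→2
  n2 'cd': ·  ←P0
  n3 'a': a→13 b→4
  n4 'ab': c→5
  n5 'abc': c→6
  n6 'abcc': ·  ←P1
  n7 'b': c→8
  n8 'bc': d→9
  n9 'bcd': d→10
  n10 'bcdd': d→11
  n11 'bcddd': ·  ←P2
  n12 'cb': ·  ←P3
  n13 'aa': b→14
  n14 'aab': ·  ←P4
  n15 'd': a→16 d→20
  n16 'da': a→17
  n17 'daa': a→18
  n18 'daaa': b→19
  n19 'daaab': ·  ←P5
  n20 'dd': d→21
  n21 'ddd': ·  ←P6

BFS fail/out derivation:
  fail(1) 'c': from fail(0)=0 chase 'c': 0 ⇒ 0;  out=∅∪out(0)=∅
  fail(3) 'a': from fail(0)=0 chase 'a': 0 ⇒ 0;  out=∅∪out(0)=∅
  fail(7) 'b': from fail(0)=0 chase 'b': 0 ⇒ 0;  out=∅∪out(0)=∅
  fail(15) 'd': from fail(0)=0 chase 'd': 0 ⇒ 0;  out=∅∪out(0)=∅
  fail(2) 'cd': from fail(1)=0 chase 'd': 0 ⇒ 15;  out={0}∪out(15)={0}
  fail(4) 'ab': from fail(3)=0 chase 'b': 0 ⇒ 7;  out=∅∪out(7)=∅
  fail(8) 'bc': from fail(7)=0 chase 'c': 0 ⇒ 1;  out=∅∪out(1)=∅
  fail(12) 'cb': from fail(1)=0 chase 'b': 0 ⇒ 7;  out={3}∪out(7)={3}
  fail(13) 'aa': from fail(3)=0 chase 'a': 0 ⇒ 3;  out=∅∪out(3)=∅
  fail(16) 'da': from fail(15)=0 chase 'a': 0 ⇒ 3;  out=∅∪out(3)=∅
  fail(20) 'dd': from fail(15)=0 chase 'd': 0 ⇒ 15;  out=∅∪out(15)=∅
  fail(5) 'abc': from fail(4)=7 chase 'c': 7 ⇒ 8;  out=∅∪out(8)=∅
  fail(9) 'bcd': from fail(8)=1 chase 'd': 1 ⇒ 2;  out=∅∪out(2)={0}
  fail(14) 'aab': from fail(13)=3 chase 'b': 3 ⇒ 4;  out={4}∪out(4)={4}
  fail(17) 'daa': from fail(16)=3 chase 'a': 3 ⇒ 13;  out=∅∪out(13)=∅
  fail(21) 'ddd': from fail(20)=15 chase 'd': 15 ⇒ 20;  out={6}∪out(20)={6}
  fail(6) 'abcc': from fail(5)=8 chase 'c': 8→1→0 ⇒ 1;  out={1}∪out(1)={1}
  fail(10) 'bcdd': from fail(9)=2 chase 'd': 2→15 ⇒ 20;  out=∅∪out(20)=∅
  fail(18) 'daaa': from fail(17)=13 chase 'a': 13→3 ⇒ 13;  out=∅∪out(13)=∅
  fail(11) 'bcddd': from fail(10)=20 chase 'd': 20 ⇒ 21;  out={2}∪out(21)={2,6}
  fail(19) 'daaab': from fail(18)=13 chase 'b': 13 ⇒ 14;  out={5}∪out(14)={4,5}

Text stream:
pos 0 'd': at 15
pos 1 'd': at 20
pos 2 'd': at 21  emit P6@[0:2]
pos 3 'd': at 21 (fail-walked)  emit P6@[1:3]
pos 4 'd': at 21 (fail-walked)  emit P6@[2:4]
pos 5 'd': at 21 (fail-walked)  emit P6@[3:5]
pos 6 'c': at 1 (fail-walked)
pos 7 'b': at 12  emit P3@[6:7]
pos 8 'b': at 7 (fail-walked)
pos 9 'a': at 3 (fail-walked)
pos 10 'b': at 4
pos 11 'c': at 5
pos 12 'c': at 6  emit P1@[9:12]
pos 13 'a': at 3 (fail-walked)
pos 14 'b': at 4
pos 15 'c': at 5
pos 16 'c': at 6  emit P1@[13:16]
pos 17 'b': at 12 (fail-walked)  emit P3@[16:17]
pos 18 'c': at 8 (fail-walked)
pos 19 'b': at 12 (fail-walked)  emit P3@[18:19]
pos 20 'b': at 7 (fail-walked)
pos 21 'c': at 8
pos 22 'd': at 9  emit P0@[21:22]
pos 23 'a': at 16 (fail-walked)
pos 24 'b': at 4 (fail-walked)
pos 25 'a': at 3 (fail-walked)
pos 26 'b': at 4
pos 27 'c': at 5
pos 28 'd': at 9 (fail-walked)  emit P0@[27:28]
pos 29 'd': at 10
pos 30 'd': at 11  emit P2@[26:30],P6@[28:30]
pos 31 'd': at 21 (fail-walked)  emit P6@[29:31]
pos 32 'd': at 21 (fail-walked)  emit P6@[30:32]
pos 33 'd': at 21 (fail-walked)  emit P6@[31:33]
pos 34 'a': at 16 (fail-walked)
pos 35 'c': at 1 (fail-walked)
pos 36 'b': at 12  emit P3@[35:36]
pos 37 'd': at 15 (fail-walked)
pos 38 'a': at 16
pos 39 'a': at 17
pos 40 'a': at 18
pos 41 'b': at 19  emit P4@[39:41],P5@[37:41]
pos 42 'd': at 15 (fail-walked)
pos 43 'a': at 16

All matches (sorted): [[2,6],[3,6],[4,6],[5,6],[7,3],[12,1],[16,1],[17,3],[19,3],[22,0],[28,0],[30,2],[30,6],[31,6],[32,6],[33,6],[36,3],[41,4],[41,5]]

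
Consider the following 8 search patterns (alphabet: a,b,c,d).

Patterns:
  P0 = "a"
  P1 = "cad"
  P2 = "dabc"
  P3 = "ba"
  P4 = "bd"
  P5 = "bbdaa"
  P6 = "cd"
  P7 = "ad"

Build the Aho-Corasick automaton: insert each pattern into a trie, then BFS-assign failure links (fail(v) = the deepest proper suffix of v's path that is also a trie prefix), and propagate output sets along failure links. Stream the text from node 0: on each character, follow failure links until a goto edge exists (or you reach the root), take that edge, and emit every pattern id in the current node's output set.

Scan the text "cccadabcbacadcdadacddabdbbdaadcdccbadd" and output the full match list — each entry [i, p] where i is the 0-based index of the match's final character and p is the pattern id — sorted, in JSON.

Build automaton:
Trie nodes:
  0='ε' goto a→1 b→9 c→2 d→5
  1='a' goto d→17  [P0 ends]
  2='c' goto a→3 d→16
  3='ca' goto d→4
  4='cad' goto ·  [P1 ends]
  5='d' goto a→6
  6='da' goto b→7
  7='dab' goto c→8
  8='dabc' goto ·  [P2 ends]
  9='b' goto a→10 b→12 d→11
  10='ba' goto ·  [P3 ends]
  11='bd' goto ·  [P4 ends]
  12='bb' goto d→13
  13='bbd' goto a→14
  14='bbda' goto a→15
  15='bbdaa' goto ·  [P5 ends]
  16='cd' goto ·  [P6 ends]
  17='ad' goto ·  [P7 ends]

BFS fail/out derivation:
  fail(1) 'a': from fail(0)=0 chase 'a': 0 ⇒ 0;  out={0}∪out(0)={0}
  fail(2) 'c': from fail(0)=0 chase 'c': 0 ⇒ 0;  out=∅∪out(0)=∅
  fail(5) 'd': from fail(0)=0 chase 'd': 0 ⇒ 0;  out=∅∪out(0)=∅
  fail(9) 'b': from fail(0)=0 chase 'b': 0 ⇒ 0;  out=∅∪out(0)=∅
  fail(3) 'ca': from fail(2)=0 chase 'a': 0 ⇒ 1;  out=∅∪out(1)={0}
  fail(6) 'da': from fail(5)=0 chase 'a': 0 ⇒ 1;  out=∅∪out(1)={0}
  fail(10) 'ba': from fail(9)=0 chase 'a': 0 ⇒ 1;  out={3}∪out(1)={0,3}
  fail(11) 'bd': from fail(9)=0 chase 'd': 0 ⇒ 5;  out={4}∪out(5)={4}
  fail(12) 'bb': from fail(9)=0 chase 'b': 0 ⇒ 9;  out=∅∪out(9)=∅
  fail(16) 'cd': from fail(2)=0 chase 'd': 0 ⇒ 5;  out={6}∪out(5)={6}
  fail(17) 'ad': from fail(1)=0 chase 'd': 0 ⇒ 5;  out={7}∪out(5)={7}
  fail(4) 'cad': from fail(3)=1 chase 'd': 1 ⇒ 17;  out={1}∪out(17)={1,7}
  fail(7) 'dab': from fail(6)=1 chase 'b': 1→0 ⇒ 9;  out=∅∪out(9)=∅
  fail(13) 'bbd': from fail(12)=9 chase 'd': 9 ⇒ 11;  out=∅∪out(11)={4}
  fail(8) 'dabc': from fail(7)=9 chase 'c': 9→0 ⇒ 2;  out={2}∪out(2)={2}
  fail(14) 'bbda': from fail(13)=11 chase 'a': 11→5 ⇒ 6;  out=∅∪out(6)={0}
  fail(15) 'bbdaa': from fail(14)=6 chase 'a': 6→1→0 ⇒ 1;  out={5}∪out(1)={0,5}

Run:
[0] read 'c'  n0⇒n2
[1] read 'c'  n2⇒n2 (via fail)
[2] read 'c'  n2⇒n2 (via fail)
[3] read 'a'  n2⇒n3  → match P0@[3:3]
[4] read 'd'  n3⇒n4  → match P1@[2:4],P7@[3:4]
[5] read 'a'  n4⇒n6 (via fail)  → match P0@[5:5]
[6] read 'b'  n6⇒n7
[7] read 'c'  n7⇒n8  → match P2@[4:7]
[8] read 'b'  n8⇒n9 (via fail)
[9] read 'a'  n9⇒n10  → match P0@[9:9],P3@[8:9]
[10] read 'c'  n10⇒n2 (via fail)
[11] read 'a'  n2⇒n3  → match P0@[11:11]
[12] read 'd'  n3⇒n4  → match P1@[10:12],P7@[11:12]
[13] read 'c'  n4⇒n2 (via fail)
[14] read 'd'  n2⇒n16  → match P6@[13:14]
[15] read 'a'  n16⇒n6 (via fail)  → match P0@[15:15]
[16] read 'd'  n6⇒n17 (via fail)  → match P7@[15:16]
[17] read 'a'  n17⇒n6 (via fail)  → match P0@[17:17]
[18] read 'c'  n6⇒n2 (via fail)
[19] read 'd'  n2⇒n16  → match P6@[18:19]
[20] read 'd'  n16⇒n5 (via fail)
[21] read 'a'  n5⇒n6  → match P0@[21:21]
[22] read 'b'  n6⇒n7
[23] read 'd'  n7⇒n11 (via fail)  → match P4@[22:23]
[24] read 'b'  n11⇒n9 (via fail)
[25] read 'b'  n9⇒n12
[26] read 'd'  n12⇒n13  → match P4@[25:26]
[27] read 'a'  n13⇒n14  → match P0@[27:27]
[28] read 'a'  n14⇒n15  → match P0@[28:28],P5@[24:28]
[29] read 'd'  n15⇒n17 (via fail)  → match P7@[28:29]
[30] read 'c'  n17⇒n2 (via fail)
[31] read 'd'  n2⇒n16  → match P6@[30:31]
[32] read 'c'  n16⇒n2 (via fail)
[33] read 'c'  n2⇒n2 (via fail)
[34] read 'b'  n2⇒n9 (via fail)
[35] read 'a'  n9⇒n10  → match P0@[35:35],P3@[34:35]
[36] read 'd'  n10⇒n17 (via fail)  → match P7@[35:36]
[37] read 'd'  n17⇒n5 (via fail)

All matches (sorted): [[3,0],[4,1],[4,7],[5,0],[7,2],[9,0],[9,3],[11,0],[12,1],[12,7],[14,6],[15,0],[16,7],[17,0],[19,6],[21,0],[23,4],[26,4],[27,0],[28,0],[28,5],[29,7],[31,6],[35,0],[35,3],[36,7]]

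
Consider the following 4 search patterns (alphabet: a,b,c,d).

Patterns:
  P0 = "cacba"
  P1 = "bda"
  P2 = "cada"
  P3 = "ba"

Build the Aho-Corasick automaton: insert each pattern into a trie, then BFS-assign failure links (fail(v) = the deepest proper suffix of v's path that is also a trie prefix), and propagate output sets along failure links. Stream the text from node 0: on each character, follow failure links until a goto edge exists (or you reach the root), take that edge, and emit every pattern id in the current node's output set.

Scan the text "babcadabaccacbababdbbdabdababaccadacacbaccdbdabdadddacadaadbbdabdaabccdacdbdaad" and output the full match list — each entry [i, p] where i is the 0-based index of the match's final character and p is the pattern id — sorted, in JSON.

Build:
Trie (insert patterns):
  0='ε' goto b→6 c→1
  1='c' goto a→2
  2='ca' goto c→3 d→9
  3='cac' goto b→4
  4='cacb' goto a→5
  5='cacba' goto ·  ←P0
  6='b' goto a→11 d→7
  7='bd' goto a→8
  8='bda' goto ·  ←P1
  9='cad' goto a→10
  10='cada' goto ·  ←P2
  11='ba' goto ·  ←P3

Failure links (BFS by depth):
  n1('c'): parent n0 fail=0; on 'c' 0 → fail=0;  out ∅∪∅=∅
  n6('b'): parent n0 fail=0; on 'b' 0 → fail=0;  out ∅∪∅=∅
  n2('ca'): parent n1 fail=0; on 'a' 0 → fail=0;  out ∅∪∅=∅
  n7('bd'): parent n6 fail=0; on 'd' 0 → fail=0;  out ∅∪∅=∅
  n11('ba'): parent n6 fail=0; on 'a' 0 → fail=0;  out {3}∪∅={3}
  n3('cac'): parent n2 fail=0; on 'c' 0 → fail=1;  out ∅∪∅=∅
  n8('bda'): parent n7 fail=0; on 'a' 0 → fail=0;  out {1}∪∅={1}
  n9('cad'): parent n2 fail=0; on 'd' 0 → fail=0;  out ∅∪∅=∅
  n4('cacb'): parent n3 fail=1; on 'b' 1→0 → fail=6;  out ∅∪∅=∅
  n10('cada'): parent n9 fail=0; on 'a' 0 → fail=0;  out {2}∪∅={2}
  n5('cacba'): parent n4 fail=6; on 'a' 6 → fail=11;  out {0}∪{3}={0,3}

Run:
[0] read 'b'  n0⇒n6
[1] read 'a'  n6⇒n11  → match P3@[0:1]
[2] read 'b'  n11⇒n6 ·f
[3] read 'c'  n6⇒n1 ·f
[4] read 'a'  n1⇒n2
[5] read 'd'  n2⇒n9
[6] read 'a'  n9⇒n10  → match P2@[3:6]
[7] read 'b'  n10⇒n6 ·f
[8] read 'a'  n6⇒n11  → match P3@[7:8]
[9] read 'c'  n11⇒n1 ·f
[10] read 'c'  n1⇒n1 ·f
[11] read 'a'  n1⇒n2
[12] read 'c'  n2⇒n3
[13] read 'b'  n3⇒n4
[14] read 'a'  n4⇒n5  → match P0@[10:14],P3@[13:14]
[15] read 'b'  n5⇒n6 ·f
[16] read 'a'  n6⇒n11  → match P3@[15:16]
[17] read 'b'  n11⇒n6 ·f
[18] read 'd'  n6⇒n7
[19] read 'b'  n7⇒n6 ·f
[20] read 'b'  n6⇒n6 ·f
[21] read 'd'  n6⇒n7
[22] read 'a'  n7⇒n8  → match P1@[20:22]
[23] read 'b'  n8⇒n6 ·f
[24] read 'd'  n6⇒n7
[25] read 'a'  n7⇒n8  → match P1@[23:25]
[26] read 'b'  n8⇒n6 ·f
[27] read 'a'  n6⇒n11  → match P3@[26:27]
[28] read 'b'  n11⇒n6 ·f
[29] read 'a'  n6⇒n11  → match P3@[28:29]
[30] read 'c'  n11⇒n1 ·f
[31] read 'c'  n1⇒n1 ·f
[32] read 'a'  n1⇒n2
[33] read 'd'  n2⇒n9
[34] read 'a'  n9⇒n10  → match P2@[31:34]
[35] read 'c'  n10⇒n1 ·f
[36] read 'a'  n1⇒n2
[37] read 'c'  n2⇒n3
[38] read 'b'  n3⇒n4
[39] read 'a'  n4⇒n5  → match P0@[35:39],P3@[38:39]
[40] read 'c'  n5⇒n1 ·f
[41] read 'c'  n1⇒n1 ·f
[42] read 'd'  n1⇒n0 ·f
[43] read 'b'  n0⇒n6
[44] read 'd'  n6⇒n7
[45] read 'a'  n7⇒n8  → match P1@[43:45]
[46] read 'b'  n8⇒n6 ·f
[47] read 'd'  n6⇒n7
[48] read 'a'  n7⇒n8  → match P1@[46:48]
[49] read 'd'  n8⇒n0 ·f
[50] read 'd'  n0⇒n0
[51] read 'd'  n0⇒n0
[52] read 'a'  n0⇒n0
[53] read 'c'  n0⇒n1
[54] read 'a'  n1⇒n2
[55] read 'd'  n2⇒n9
[56] read 'a'  n9⇒n10  → match P2@[53:56]
[57] read 'a'  n10⇒n0 ·f
[58] read 'd'  n0⇒n0
[59] read 'b'  n0⇒n6
[60] read 'b'  n6⇒n6 ·f
[61] read 'd'  n6⇒n7
[62] read 'a'  n7⇒n8  → match P1@[60:62]
[63] read 'b'  n8⇒n6 ·f
[64] read 'd'  n6⇒n7
[65] read 'a'  n7⇒n8  → match P1@[63:65]
[66] read 'a'  n8⇒n0 ·f
[67] read 'b'  n0⇒n6
[68] read 'c'  n6⇒n1 ·f
[69] read 'c'  n1⇒n1 ·f
[70] read 'd'  n1⇒n0 ·f
[71] read 'a'  n0⇒n0
[72] read 'c'  n0⇒n1
[73] read 'd'  n1⇒n0 ·f
[74] read 'b'  n0⇒n6
[75] read 'd'  n6⇒n7
[76] read 'a'  n7⇒n8  → match P1@[74:76]
[77] read 'a'  n8⇒n0 ·f
[78] read 'd'  n0⇒n0

Matches: [[1,3],[6,2],[8,3],[14,0],[14,3],[16,3],[22,1],[25,1],[27,3],[29,3],[34,2],[39,0],[39,3],[45,1],[48,1],[56,2],[62,1],[65,1],[76,1]]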